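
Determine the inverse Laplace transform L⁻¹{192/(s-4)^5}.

L⁻¹{n!/(s-a)^(n+1)} = t^n·e^(at) with n=4, a=4. So L⁻¹{24/(s-4)^5} = t^4·e^(4t), and L⁻¹{192/(s-4)^5} = (192/24)·t^4·e^(4t) = 8·t^4·e^(4t)

Final answer: 8·t^4·e^(4t)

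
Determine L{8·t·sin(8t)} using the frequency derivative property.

L{sin(8t)} = 8/(s² + 64). By L{t·f(t)} = -F'(s): -d/ds[8/(s² + 64)] = -(8)·(-2s)/(s² + 64)² = 16s/(s² + 64)². Then L{8·t·sin(8t)} = 8·16s/(s² + 64)² = 128s/(s² + 64)²

Final answer: 128s/(s² + 64)²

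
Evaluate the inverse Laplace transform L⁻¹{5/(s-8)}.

L⁻¹{1/(s-a)} = e^(at), so L⁻¹{1/(s-8)} = e^(8t), and L⁻¹{5/(s-8)} = 5·e^(8t)

Final answer: 5·e^(8t)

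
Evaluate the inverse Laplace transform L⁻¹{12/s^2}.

L⁻¹{n!/s^(n+1)} = t^n with n=1. So L⁻¹{1/s^2} = t, and L⁻¹{12/s^2} = (12/1)·t = 12·t

Final answer: 12·t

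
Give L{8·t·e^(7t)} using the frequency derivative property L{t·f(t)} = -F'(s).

L{e^(7t)} = 1/(s-7). By frequency derivative: L{t·e^(7t)} = -d/ds[1/(s-7)] = -(-1)/(s-7)² = 1/(s-7)². Then L{8·t·e^(7t)} = 8·1/(s-7)² = 8/(s-7)²

Final answer: 8/(s-7)²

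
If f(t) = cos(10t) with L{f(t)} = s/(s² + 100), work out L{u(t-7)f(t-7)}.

Time shift theorem: L{u(t-a)f(t-a)} = e^(-as)F(s). Here a=7, F(s) = s/(s² + 100), so L{u(t-7)f(t-7)} = e^(-7s)·s/(s² + 100)

Final answer: e^(-7s)·s/(s² + 100)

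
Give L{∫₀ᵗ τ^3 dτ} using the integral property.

L{∫₀ᵗ f(τ)dτ} = F(s)/s with f(t) = t^3. F(s) = 6/s^4, so L{∫₀ᵗ τ^3 dτ} = (6/s^4)/s = 6/s^5. (Check: ∫₀ᵗ τ^3 dτ = t^4/4.)

Final answer: 6/s^5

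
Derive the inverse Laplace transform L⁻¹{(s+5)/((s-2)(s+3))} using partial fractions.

Using partial fractions, f(t) = (7e^(2t) - 2e^(-3t))/5

Final answer: (7e^(2t) - 2e^(-3t))/5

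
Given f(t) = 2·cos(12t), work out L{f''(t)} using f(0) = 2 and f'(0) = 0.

F(s) = 2s/(s² + 144). L{f''(t)} = s²F(s) - sf(0) - f'(0) = 2s³/(s² + 144) - 2s = (2s³ - 2s(s² + 144))/(s² + 144) = -288s/(s² + 144)

Final answer: -288s/(s² + 144)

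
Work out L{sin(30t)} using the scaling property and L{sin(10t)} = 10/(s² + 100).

Using L{f(at)} = (1/a)F(s/a) with a=3: L{sin(30t)} = (1/3) · 10/((s/3)² + 100) = (1/3) · 10·9/(s² + 900) = 30/(s² + 900)

Final answer: 30/(s² + 900)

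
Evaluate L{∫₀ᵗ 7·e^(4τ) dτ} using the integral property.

L{∫₀ᵗ f(τ)dτ} = F(s)/s with F(s) = 7/(s-4), so L{∫₀ᵗ 7·e^(4τ) dτ} = 7/(s(s-4))

Final answer: 7/(s(s-4))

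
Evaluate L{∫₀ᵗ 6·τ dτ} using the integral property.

L{∫₀ᵗ f(τ)dτ} = F(s)/s with f(t) = 6t. F(s) = 6/s^2, so L{∫₀ᵗ 6·τ dτ} = (6/s^2)/s = 6/s^3. (Check: ∫₀ᵗ 6·τ dτ = 6t^2/2.)

Final answer: 6/s^3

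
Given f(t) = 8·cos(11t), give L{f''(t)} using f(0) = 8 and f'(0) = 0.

F(s) = 8s/(s² + 121). L{f''(t)} = s²F(s) - sf(0) - f'(0) = 8s³/(s² + 121) - 8s = (8s³ - 8s(s² + 121))/(s² + 121) = -968s/(s² + 121)

Final answer: -968s/(s² + 121)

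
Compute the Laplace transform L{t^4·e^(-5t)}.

L{t^n·e^(at)} = n!/(s-a)^(n+1), so L{t^4·e^(-5t)} = 24/(s+5)^5

Final answer: 24/(s+5)^5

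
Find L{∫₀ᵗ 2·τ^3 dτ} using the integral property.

L{∫₀ᵗ f(τ)dτ} = F(s)/s with f(t) = 2t^3. F(s) = 12/s^4, so L{∫₀ᵗ 2·τ^3 dτ} = (12/s^4)/s = 12/s^5. (Check: ∫₀ᵗ 2·τ^3 dτ = 2t^4/4.)

Final answer: 12/s^5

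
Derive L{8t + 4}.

L{8t + 4} = 8·L{t} + 4·L{1} = 8/s² + 4/s

Final answer: 8/s² + 4/s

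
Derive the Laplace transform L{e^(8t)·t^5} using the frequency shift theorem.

L{e^(at)·t^n} = n!/(s-a)^(n+1), so L{e^(8t)·t^5} = 120/(s-8)^6

Final answer: 120/(s-8)^6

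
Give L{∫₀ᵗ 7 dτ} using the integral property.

L{∫₀ᵗ f(τ)dτ} = F(s)/s with f(t) = 7. F(s) = 7/s, so L{∫₀ᵗ 7 dτ} = (7/s)/s = 7/s². (Check: ∫₀ᵗ 7 dτ = 7t.)

Final answer: 7/s²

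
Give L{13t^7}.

L{t^n} = n!/s^(n+1). So L{13t^7} = 13·7!/s^8 = 65520/s^8

Final answer: 65520/s^8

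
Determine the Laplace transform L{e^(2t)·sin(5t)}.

L{e^(at)·sin(ωt)} = ω/((s-a)² + ω²), so L{e^(2t)·sin(5t)} = 5/((s-2)² + 25)

Final answer: 5/((s-2)² + 25)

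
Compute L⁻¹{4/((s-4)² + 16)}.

Form: b/((s-a)² + b²) → e^(at)sin(bt). With a=4, b=4

Final answer: e^(4t)·sin(4t)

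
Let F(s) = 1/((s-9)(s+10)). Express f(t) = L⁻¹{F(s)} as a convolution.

1/((s-9)(s+10)) = (1/(s-9))·(1/(s+10)) = L{e^(9t)}·L{e^(-10t)}. So f(t) = e^(9t)*e^(-10t) = ∫₀ᵗ e^(9τ)·e^(-10(t-τ)) dτ

Final answer: ∫₀ᵗ e^(9τ)·e^(-10(t-τ)) dτ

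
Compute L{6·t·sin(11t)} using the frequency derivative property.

L{sin(11t)} = 11/(s² + 121). By L{t·f(t)} = -F'(s): -d/ds[11/(s² + 121)] = -(11)·(-2s)/(s² + 121)² = 22s/(s² + 121)². Then L{6·t·sin(11t)} = 6·22s/(s² + 121)² = 132s/(s² + 121)²

Final answer: 132s/(s² + 121)²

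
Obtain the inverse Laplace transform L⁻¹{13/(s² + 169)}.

L⁻¹{13/(s² + 169)} = sin(13t)

Final answer: sin(13t)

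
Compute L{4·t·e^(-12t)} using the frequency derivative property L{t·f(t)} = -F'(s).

L{e^(-12t)} = 1/(s+12). By frequency derivative: L{t·e^(-12t)} = -d/ds[1/(s+12)] = -(-1)/(s+12)² = 1/(s+12)². Then L{4·t·e^(-12t)} = 4·1/(s+12)² = 4/(s+12)²

Final answer: 4/(s+12)²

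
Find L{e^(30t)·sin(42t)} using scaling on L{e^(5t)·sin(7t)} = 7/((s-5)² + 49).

Scaling with a=6: L{e^(30t)·sin(42t)} = (1/6) · 7/((s/6-5)² + 49). Simplifying: 42/((s-30)² + 1764)

Final answer: 42/((s-30)² + 1764)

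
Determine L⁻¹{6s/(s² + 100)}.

This is the form c·s/(s² + a²) with a = 10, c = 6. L⁻¹ = 6·cos(10t)

Final answer: 6·cos(10t)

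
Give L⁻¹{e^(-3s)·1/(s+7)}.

L⁻¹{1/(s+7)} = e^(-7t). By the time shift theorem, L⁻¹{e^(-as)F(s)} = u(t-a)f(t-a) with a=3, so L⁻¹{e^(-3s)·1/(s+7)} = u(t-3)·e^(-7(t-3))

Final answer: u(t-3)·e^(-7(t-3))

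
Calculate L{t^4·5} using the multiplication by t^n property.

L{5} = 5/s. d^1/ds^1[1/s] = -1/s². d^2/ds^2[1/s] = 2/s^3. d^3/ds^3[1/s] = -6/s^4. d^4/ds^4[1/s] = 24/s^5. So L{t^4} = (-1)^{4}·24/s^5 = 24/s^5. Then L{t^4·5} = 5·24/s^5 = 120/s^5

Final answer: 120/s^5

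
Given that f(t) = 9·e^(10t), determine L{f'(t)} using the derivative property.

f(0) = 9, F(s) = 9/(s-10). L{f'(t)} = s·F(s) - f(0) = 9s/(s-10) - 9 = (9s - 9(s-10))/(s-10) = 90/(s-10)

Final answer: 90/(s-10)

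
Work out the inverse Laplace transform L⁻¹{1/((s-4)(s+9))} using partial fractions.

Decompose: A/(s-4) + B/(s+9). A = 1/13, B = -1/13. f(t) = (e^(4t) - e^(-9t))/13

Final answer: (e^(4t) - e^(-9t))/13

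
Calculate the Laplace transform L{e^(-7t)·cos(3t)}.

L{e^(at)·cos(ωt)} = (s-a)/((s-a)² + ω²), so L{e^(-7t)·cos(3t)} = (s+7)/((s+7)² + 9)

Final answer: (s+7)/((s+7)² + 9)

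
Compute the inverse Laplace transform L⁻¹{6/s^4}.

L⁻¹{n!/s^(n+1)} = t^n with n=3. So L⁻¹{6/s^4} = t^3

Final answer: t^3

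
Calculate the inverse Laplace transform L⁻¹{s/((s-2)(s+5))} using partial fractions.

Using partial fractions, f(t) = (2e^(2t) + 5e^(-5t))/7

Final answer: (2e^(2t) + 5e^(-5t))/7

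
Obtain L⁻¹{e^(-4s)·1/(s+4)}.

L⁻¹{1/(s+4)} = e^(-4t). By the time shift theorem, L⁻¹{e^(-as)F(s)} = u(t-a)f(t-a) with a=4, so L⁻¹{e^(-4s)·1/(s+4)} = u(t-4)·e^(-4(t-4))

Final answer: u(t-4)·e^(-4(t-4))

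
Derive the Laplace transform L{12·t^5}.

L{t^n} = n!/s^(n+1), so L{t^5} = 120/s^6. Then L{12·t^5} = 12·120/s^6 = 1440/s^6

Final answer: 1440/s^6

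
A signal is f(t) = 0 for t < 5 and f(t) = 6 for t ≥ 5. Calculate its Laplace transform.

f(t) = 6·u(t-5). L{u(t-5)} = e^(-5s)/s, so L{f(t)} = 6·e^(-5s)/s

Final answer: 6·e^(-5s)/s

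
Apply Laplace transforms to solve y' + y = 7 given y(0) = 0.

sY + Y = 7/s. Y = 7/(s(s+1)). Partial fractions: Y = 7/s - 7/(s+1)

Final answer: y(t) = 7(1 - e^(-t))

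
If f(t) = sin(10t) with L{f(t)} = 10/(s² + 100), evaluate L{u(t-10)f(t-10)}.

Time shift theorem: L{u(t-a)f(t-a)} = e^(-as)F(s). Here a=10, F(s) = 10/(s² + 100), so L{u(t-10)f(t-10)} = e^(-10s)·10/(s² + 100)

Final answer: e^(-10s)·10/(s² + 100)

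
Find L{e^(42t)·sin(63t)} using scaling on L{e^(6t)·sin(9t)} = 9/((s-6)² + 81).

Scaling with a=7: L{e^(42t)·sin(63t)} = (1/7) · 9/((s/7-6)² + 81). Simplifying: 63/((s-42)² + 3969)

Final answer: 63/((s-42)² + 3969)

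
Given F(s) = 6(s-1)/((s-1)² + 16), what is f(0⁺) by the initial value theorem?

f(0⁺) = lim_{s→∞} sF(s) = lim_{s→∞} 6s(s-1)/((s-1)² + 16) = 6

Final answer: 6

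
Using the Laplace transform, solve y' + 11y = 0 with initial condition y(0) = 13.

L{y'} + 11L{y} = 0. sY - 13 + 11Y = 0. Y(s+11) = 13. Y = 13/(s+11)

Final answer: y(t) = 13e^(-11t)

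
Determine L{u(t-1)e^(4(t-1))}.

u(t-a)f(t-a) with f(t)=e^(4t). L{e^(4t)} = 1/(s-4). By time shift: e^(-s)/(s-4)

Final answer: e^(-s)/(s-4)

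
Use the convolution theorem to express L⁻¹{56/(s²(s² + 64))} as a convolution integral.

56/(s²(s² + 64)) = (1/s²)·(56/(s² + 64)) = L{t}·L{7·sin(8t)}. So f(t) = t*(7·sin(8t)) = ∫₀ᵗ 7τ·sin(8(t-τ)) dτ

Final answer: ∫₀ᵗ 7τ·sin(8(t-τ)) dτ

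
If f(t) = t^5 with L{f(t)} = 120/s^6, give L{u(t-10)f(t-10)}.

Time shift theorem: L{u(t-a)f(t-a)} = e^(-as)F(s). Here a=10, F(s) = 120/s^6, so L{u(t-10)f(t-10)} = e^(-10s)·120/s^6

Final answer: e^(-10s)·120/s^6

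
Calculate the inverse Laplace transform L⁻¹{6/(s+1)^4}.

L⁻¹{n!/(s-a)^(n+1)} = t^n·e^(at) with n=3, a=-1. So L⁻¹{6/(s+1)^4} = t^3·e^(-t)

Final answer: t^3·e^(-t)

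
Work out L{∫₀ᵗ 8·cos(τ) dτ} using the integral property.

L{∫₀ᵗ f(τ)dτ} = F(s)/s with F(s) = 8s/(s² + 1), so the result is (8s/(s² + 1))/s = 8/(s² + 1)

Final answer: 8/(s² + 1)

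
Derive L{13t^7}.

L{t^n} = n!/s^(n+1). So L{13t^7} = 13·7!/s^8 = 65520/s^8

Final answer: 65520/s^8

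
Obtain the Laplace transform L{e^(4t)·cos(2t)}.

L{e^(at)·cos(ωt)} = (s-a)/((s-a)² + ω²), so L{e^(4t)·cos(2t)} = (s-4)/((s-4)² + 4)

Final answer: (s-4)/((s-4)² + 4)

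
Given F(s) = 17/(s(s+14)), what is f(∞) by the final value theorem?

f(∞) = lim_{s→0} s·17/(s(s+14)) = lim_{s→0} 17/(s+14) = 17/14 = 17/14

Final answer: 17/14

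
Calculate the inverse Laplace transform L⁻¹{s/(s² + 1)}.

L⁻¹{s/(s² + 1)} = cos(t)

Final answer: cos(t)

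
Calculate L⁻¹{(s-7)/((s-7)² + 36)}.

Using frequency shift: L⁻¹{(s-a)/((s-a)² + b²)} = e^(at)cos(bt). Here a=7, b=6

Final answer: e^(7t)·cos(6t)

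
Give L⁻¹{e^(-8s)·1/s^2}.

L⁻¹{1/s^2} = t. By the time shift theorem, L⁻¹{e^(-as)F(s)} = u(t-a)f(t-a) with a=8, so L⁻¹{e^(-8s)·1/s^2} = u(t-8)·(t-8)

Final answer: u(t-8)·(t-8)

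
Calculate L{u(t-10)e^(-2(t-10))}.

u(t-a)f(t-a) with f(t)=e^(-2t). L{e^(-2t)} = 1/(s+2). By time shift: e^(-10s)/(s+2)

Final answer: e^(-10s)/(s+2)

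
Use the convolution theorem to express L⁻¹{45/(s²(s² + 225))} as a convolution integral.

45/(s²(s² + 225)) = (1/s²)·(45/(s² + 225)) = L{t}·L{3·sin(15t)}. So f(t) = t*(3·sin(15t)) = ∫₀ᵗ 3τ·sin(15(t-τ)) dτ

Final answer: ∫₀ᵗ 3τ·sin(15(t-τ)) dτ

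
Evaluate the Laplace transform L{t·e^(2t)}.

L{t^n·e^(at)} = n!/(s-a)^(n+1), so L{t·e^(2t)} = 1/(s-2)^2

Final answer: 1/(s-2)^2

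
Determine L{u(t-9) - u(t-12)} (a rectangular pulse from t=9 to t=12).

L{u(t-a)} = e^(-as)/s. L{u(t-9) - u(t-12)} = (e^(-9s) - e^(-12s))/s

Final answer: (e^(-9s) - e^(-12s))/s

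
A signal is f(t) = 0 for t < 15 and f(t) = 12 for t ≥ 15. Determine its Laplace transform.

f(t) = 12·u(t-15). L{u(t-15)} = e^(-15s)/s, so L{f(t)} = 12·e^(-15s)/s

Final answer: 12·e^(-15s)/s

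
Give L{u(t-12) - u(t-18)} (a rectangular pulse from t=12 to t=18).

L{u(t-a)} = e^(-as)/s. L{u(t-12) - u(t-18)} = (e^(-12s) - e^(-18s))/s

Final answer: (e^(-12s) - e^(-18s))/s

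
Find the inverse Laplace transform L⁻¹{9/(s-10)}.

L⁻¹{1/(s-a)} = e^(at), so L⁻¹{1/(s-10)} = e^(10t), and L⁻¹{9/(s-10)} = 9·e^(10t)

Final answer: 9·e^(10t)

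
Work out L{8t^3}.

L{t^n} = n!/s^(n+1). So L{8t^3} = 8·3!/s^4 = 48/s^4

Final answer: 48/s^4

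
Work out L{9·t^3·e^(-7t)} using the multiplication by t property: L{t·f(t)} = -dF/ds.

Using L{t^n·e^(at)} = n!/(s-a)^(n+1), L{t^3·e^(-7t)} = 6/(s+7)^4, so L{9·t^3·e^(-7t)} = 9·6/(s+7)^4 = 54/(s+7)^4

Final answer: 54/(s+7)^4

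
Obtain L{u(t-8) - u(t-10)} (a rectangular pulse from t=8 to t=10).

L{u(t-a)} = e^(-as)/s. L{u(t-8) - u(t-10)} = (e^(-8s) - e^(-10s))/s

Final answer: (e^(-8s) - e^(-10s))/s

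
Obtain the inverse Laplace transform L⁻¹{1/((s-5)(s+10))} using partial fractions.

Decompose: A/(s-5) + B/(s+10). A = 1/15, B = -1/15. f(t) = (e^(5t) - e^(-10t))/15

Final answer: (e^(5t) - e^(-10t))/15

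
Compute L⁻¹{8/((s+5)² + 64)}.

Form: b/((s-a)² + b²) → e^(at)sin(bt). With a=-5, b=8

Final answer: e^(-5t)·sin(8t)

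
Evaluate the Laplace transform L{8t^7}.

L{8t^7} = 8 · L{t^7} = 8 · 5040/s^8 = 40320/s^8

Final answer: 40320/s^8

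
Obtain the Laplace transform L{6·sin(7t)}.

L{sin(ωt)} = ω/(s² + ω²), so L{sin(7t)} = 7/(s² + 49). Then L{6·sin(7t)} = 6·7/(s² + 49) = 42/(s² + 49)

Final answer: 42/(s² + 49)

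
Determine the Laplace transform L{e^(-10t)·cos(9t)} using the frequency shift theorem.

Frequency shift: L{e^(at)f(t)} = F(s-a). L{e^(-10t)·cos(9t)} = (s+10)/((s+10)² + 81)

Final answer: (s+10)/((s+10)² + 81)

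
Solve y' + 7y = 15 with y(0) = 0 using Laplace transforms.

sY + 7Y = 15/s. Y = 15/(s(s+7)). Partial fractions: Y = 15/7/s - 15/7/(s+7)

Final answer: y(t) = 15/7(1 - e^(-7t))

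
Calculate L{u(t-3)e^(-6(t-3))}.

u(t-a)f(t-a) with f(t)=e^(-6t). L{e^(-6t)} = 1/(s+6). By time shift: e^(-3s)/(s+6)

Final answer: e^(-3s)/(s+6)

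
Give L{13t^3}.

L{t^n} = n!/s^(n+1). So L{13t^3} = 13·3!/s^4 = 78/s^4

Final answer: 78/s^4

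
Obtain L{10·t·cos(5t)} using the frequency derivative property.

L{cos(5t)} = s/(s² + 25). Derivative: d/ds[s/(s² + 25)] = [(s² + 25) - s·2s]/(s² + 25)² = (25 - s²)/(s² + 25)². So L{t·cos(5t)} = -F'(s) = (s² - 25)/(s² + 25)². Then L{10·t·cos(5t)} = 10·(s² - 25)/(s² + 25)²

Final answer: 10·(s² - 25)/(s² + 25)²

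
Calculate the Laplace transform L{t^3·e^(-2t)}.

L{t^n·e^(at)} = n!/(s-a)^(n+1), so L{t^3·e^(-2t)} = 6/(s+2)^4

Final answer: 6/(s+2)^4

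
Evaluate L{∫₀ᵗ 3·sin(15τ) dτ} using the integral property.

L{∫₀ᵗ f(τ)dτ} = F(s)/s with F(s) = 45/(s² + 225), so the result is (45/(s² + 225))/s = 45/(s(s² + 225))

Final answer: 45/(s(s² + 225))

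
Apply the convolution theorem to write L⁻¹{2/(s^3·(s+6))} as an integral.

2/(s^3·(s+6)) = (2/s^3)·(1/(s+6)) = L{t^2}·L{e^(-6t)}. So f(t) = t^2*e^(-6t) = ∫₀ᵗ τ^2·e^(-6(t-τ)) dτ

Final answer: ∫₀ᵗ τ^2·e^(-6(t-τ)) dτ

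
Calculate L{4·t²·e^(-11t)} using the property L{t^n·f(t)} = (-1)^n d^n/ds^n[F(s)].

L{e^(-11t)} = 1/(s+11). d/ds[1/(s+11)] = -1/(s+11)². d²/ds²[1/(s+11)] = 2/(s+11)³. So L{t²·e^(-11t)} = (-1)² · 2/(s+11)³ = 2/(s+11)³. Then L{4·t²·e^(-11t)} = 4·2/(s+11)³ = 8/(s+11)³

Final answer: 8/(s+11)³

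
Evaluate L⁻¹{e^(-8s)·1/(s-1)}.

L⁻¹{1/(s-1)} = e^t. By the time shift theorem, L⁻¹{e^(-as)F(s)} = u(t-a)f(t-a) with a=8, so L⁻¹{e^(-8s)·1/(s-1)} = u(t-8)·e^(t-8)

Final answer: u(t-8)·e^(t-8)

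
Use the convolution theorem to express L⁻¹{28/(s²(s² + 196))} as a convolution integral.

28/(s²(s² + 196)) = (1/s²)·(28/(s² + 196)) = L{t}·L{2·sin(14t)}. So f(t) = t*(2·sin(14t)) = ∫₀ᵗ 2τ·sin(14(t-τ)) dτ

Final answer: ∫₀ᵗ 2τ·sin(14(t-τ)) dτ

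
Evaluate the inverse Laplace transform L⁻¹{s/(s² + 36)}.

L⁻¹{s/(s² + 36)} = cos(6t)

Final answer: cos(6t)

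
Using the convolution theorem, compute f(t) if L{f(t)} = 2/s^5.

2/s^5 = (2/s)·(1/s^4) = L{2}·L{t^3/6}. By convolution, f(t) = 2*t^3/6 = ∫₀ᵗ 2·τ^3/6 dτ = 2·t^4/24

Final answer: 2·t^4/24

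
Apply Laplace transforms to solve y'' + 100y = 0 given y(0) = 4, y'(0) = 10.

L{y''} + 100L{y} = 0. s²Y - 4s - 10 + 100Y = 0. Y(s² + 100) = 4s + 10. Y = (4s + 10)/(s² + 100). Inverting: y(t) = 4cos(10t) + sin(10t)

Final answer: y(t) = 4cos(10t) + sin(10t)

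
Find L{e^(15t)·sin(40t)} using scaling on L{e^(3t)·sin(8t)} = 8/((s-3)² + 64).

Scaling with a=5: L{e^(15t)·sin(40t)} = (1/5) · 8/((s/5-3)² + 64). Simplifying: 40/((s-15)² + 1600)

Final answer: 40/((s-15)² + 1600)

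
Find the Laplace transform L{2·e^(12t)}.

L{e^(at)} = 1/(s-a), so L{e^(12t)} = 1/(s-12). Then L{2·e^(12t)} = 2/(s-12)

Final answer: 2/(s-12)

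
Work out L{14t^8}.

L{t^n} = n!/s^(n+1). So L{14t^8} = 14·8!/s^9 = 564480/s^9

Final answer: 564480/s^9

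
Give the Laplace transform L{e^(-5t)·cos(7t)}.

L{e^(at)·cos(ωt)} = (s-a)/((s-a)² + ω²), so L{e^(-5t)·cos(7t)} = (s+5)/((s+5)² + 49)

Final answer: (s+5)/((s+5)² + 49)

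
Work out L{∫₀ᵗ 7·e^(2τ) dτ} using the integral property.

L{∫₀ᵗ f(τ)dτ} = F(s)/s with F(s) = 7/(s-2), so L{∫₀ᵗ 7·e^(2τ) dτ} = 7/(s(s-2))

Final answer: 7/(s(s-2))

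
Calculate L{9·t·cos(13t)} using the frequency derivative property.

L{cos(13t)} = s/(s² + 169). Derivative: d/ds[s/(s² + 169)] = [(s² + 169) - s·2s]/(s² + 169)² = (169 - s²)/(s² + 169)². So L{t·cos(13t)} = -F'(s) = (s² - 169)/(s² + 169)². Then L{9·t·cos(13t)} = 9·(s² - 169)/(s² + 169)²

Final answer: 9·(s² - 169)/(s² + 169)²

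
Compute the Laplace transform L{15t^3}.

L{15t^3} = 15 · L{t^3} = 15 · 6/s^4 = 90/s^4

Final answer: 90/s^4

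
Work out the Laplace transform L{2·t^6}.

L{t^n} = n!/s^(n+1), so L{t^6} = 720/s^7. Then L{2·t^6} = 2·720/s^7 = 1440/s^7

Final answer: 1440/s^7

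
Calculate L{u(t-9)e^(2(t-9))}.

u(t-a)f(t-a) with f(t)=e^(2t). L{e^(2t)} = 1/(s-2). By time shift: e^(-9s)/(s-2)

Final answer: e^(-9s)/(s-2)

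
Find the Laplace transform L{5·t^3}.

L{t^n} = n!/s^(n+1), so L{t^3} = 6/s^4. Then L{5·t^3} = 5·6/s^4 = 30/s^4

Final answer: 30/s^4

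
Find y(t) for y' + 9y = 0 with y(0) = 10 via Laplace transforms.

L{y'} + 9L{y} = 0. sY - 10 + 9Y = 0. Y(s+9) = 10. Y = 10/(s+9)

Final answer: y(t) = 10e^(-9t)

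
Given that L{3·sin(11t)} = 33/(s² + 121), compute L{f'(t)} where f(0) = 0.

L{f'(t)} = s·F(s) - f(0) = s·33/(s² + 121) - 0 = 33s/(s² + 121)

Final answer: 33s/(s² + 121)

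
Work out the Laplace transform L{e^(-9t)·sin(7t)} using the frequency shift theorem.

Frequency shift: L{e^(at)f(t)} = F(s-a). L{e^(-9t)·sin(7t)} = 7/((s+9)² + 49)

Final answer: 7/((s+9)² + 49)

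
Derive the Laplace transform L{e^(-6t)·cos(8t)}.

L{e^(at)·cos(ωt)} = (s-a)/((s-a)² + ω²), so L{e^(-6t)·cos(8t)} = (s+6)/((s+6)² + 64)

Final answer: (s+6)/((s+6)² + 64)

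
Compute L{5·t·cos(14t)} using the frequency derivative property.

L{cos(14t)} = s/(s² + 196). Derivative: d/ds[s/(s² + 196)] = [(s² + 196) - s·2s]/(s² + 196)² = (196 - s²)/(s² + 196)². So L{t·cos(14t)} = -F'(s) = (s² - 196)/(s² + 196)². Then L{5·t·cos(14t)} = 5·(s² - 196)/(s² + 196)²

Final answer: 5·(s² - 196)/(s² + 196)²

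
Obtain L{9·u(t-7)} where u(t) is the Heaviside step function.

L{u(t-a)} = e^(-as)/s. Here a=7, so L{u(t-7)} = e^(-7s)/s, and L{9·u(t-7)} = 9·e^(-7s)/s

Final answer: 9·e^(-7s)/s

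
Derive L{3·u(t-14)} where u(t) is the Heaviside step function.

L{u(t-a)} = e^(-as)/s. Here a=14, so L{u(t-14)} = e^(-14s)/s, and L{3·u(t-14)} = 3·e^(-14s)/s

Final answer: 3·e^(-14s)/s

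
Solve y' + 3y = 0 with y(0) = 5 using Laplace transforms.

L{y'} + 3L{y} = 0. sY - 5 + 3Y = 0. Y(s+3) = 5. Y = 5/(s+3)

Final answer: y(t) = 5e^(-3t)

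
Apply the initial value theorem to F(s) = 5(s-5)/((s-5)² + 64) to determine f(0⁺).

f(0⁺) = lim_{s→∞} sF(s) = lim_{s→∞} 5s(s-5)/((s-5)² + 64) = 5

Final answer: 5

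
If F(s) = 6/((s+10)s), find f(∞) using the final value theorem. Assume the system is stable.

f(∞) = lim_{s→0} sF(s) = lim_{s→0} 6/(s+10) = 3/5

Final answer: 3/5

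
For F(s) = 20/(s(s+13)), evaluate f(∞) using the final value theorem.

f(∞) = lim_{s→0} s·20/(s(s+13)) = lim_{s→0} 20/(s+13) = 20/13 = 20/13

Final answer: 20/13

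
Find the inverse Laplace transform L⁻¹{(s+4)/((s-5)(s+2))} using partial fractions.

Using partial fractions, f(t) = (9e^(5t) - 2e^(-2t))/7

Final answer: (9e^(5t) - 2e^(-2t))/7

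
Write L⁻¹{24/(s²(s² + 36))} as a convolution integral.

24/(s²(s² + 36)) = (1/s²)·(24/(s² + 36)) = L{t}·L{4·sin(6t)}. So f(t) = t*(4·sin(6t)) = ∫₀ᵗ 4τ·sin(6(t-τ)) dτ

Final answer: ∫₀ᵗ 4τ·sin(6(t-τ)) dτ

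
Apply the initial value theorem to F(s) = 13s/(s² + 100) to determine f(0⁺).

f(0⁺) = lim_{s→∞} s·13s/(s² + 100) = lim_{s→∞} 13s²/(s² + 100) = 13

Final answer: 13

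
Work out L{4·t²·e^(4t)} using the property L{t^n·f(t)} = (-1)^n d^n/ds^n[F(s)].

L{e^(4t)} = 1/(s-4). d/ds[1/(s-4)] = -1/(s-4)². d²/ds²[1/(s-4)] = 2/(s-4)³. So L{t²·e^(4t)} = (-1)² · 2/(s-4)³ = 2/(s-4)³. Then L{4·t²·e^(4t)} = 4·2/(s-4)³ = 8/(s-4)³

Final answer: 8/(s-4)³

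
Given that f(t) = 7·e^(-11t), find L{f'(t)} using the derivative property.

f(0) = 7, F(s) = 7/(s+11). L{f'(t)} = s·F(s) - f(0) = 7s/(s+11) - 7 = (7s - 7(s+11))/(s+11) = -77/(s+11)

Final answer: -77/(s+11)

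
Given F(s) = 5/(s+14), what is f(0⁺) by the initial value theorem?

f(0⁺) = lim_{s→∞} s·5/(s+14) = lim_{s→∞} 5s/(s+14) = 5

Final answer: 5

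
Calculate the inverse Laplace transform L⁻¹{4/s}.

L⁻¹{c/s} = c, so L⁻¹{4/s} = 4

Final answer: 4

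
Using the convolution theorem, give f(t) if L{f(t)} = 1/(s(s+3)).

1/(s(s+3)) = (1/s)·(1/(s+3)) = L{1}·L{e^(-3t)}. By convolution, f(t) = 1*e^(-3t) = ∫₀ᵗ 1·e^(-3τ) dτ = (1 - e^(-3t))/3

Final answer: (1 - e^(-3t))/3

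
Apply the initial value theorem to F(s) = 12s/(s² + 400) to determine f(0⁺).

f(0⁺) = lim_{s→∞} s·12s/(s² + 400) = lim_{s→∞} 12s²/(s² + 400) = 12

Final answer: 12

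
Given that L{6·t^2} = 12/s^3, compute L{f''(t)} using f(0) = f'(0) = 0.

L{f''(t)} = s²F(s) - sf(0) - f'(0) = s²·12/s^3 - 0 - 0 = 12/s

Final answer: 12/s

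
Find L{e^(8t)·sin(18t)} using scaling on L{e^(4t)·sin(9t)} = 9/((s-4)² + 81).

Scaling with a=2: L{e^(8t)·sin(18t)} = (1/2) · 9/((s/2-4)² + 81). Simplifying: 18/((s-8)² + 324)

Final answer: 18/((s-8)² + 324)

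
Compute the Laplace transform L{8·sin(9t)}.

L{sin(ωt)} = ω/(s² + ω²), so L{sin(9t)} = 9/(s² + 81). Then L{8·sin(9t)} = 8·9/(s² + 81) = 72/(s² + 81)

Final answer: 72/(s² + 81)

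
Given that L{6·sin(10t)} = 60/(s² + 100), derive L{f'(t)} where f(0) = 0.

L{f'(t)} = s·F(s) - f(0) = s·60/(s² + 100) - 0 = 60s/(s² + 100)

Final answer: 60s/(s² + 100)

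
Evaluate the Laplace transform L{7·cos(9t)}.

L{cos(ωt)} = s/(s² + ω²), so L{cos(9t)} = s/(s² + 81). Then L{7·cos(9t)} = 7·s/(s² + 81) = 7s/(s² + 81)

Final answer: 7s/(s² + 81)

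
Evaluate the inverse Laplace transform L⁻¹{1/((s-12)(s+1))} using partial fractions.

Decompose: A/(s-12) + B/(s+1). A = 1/13, B = -1/13. f(t) = (e^(12t) - e^(-t))/13

Final answer: (e^(12t) - e^(-t))/13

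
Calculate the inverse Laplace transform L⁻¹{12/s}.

L⁻¹{c/s} = c, so L⁻¹{12/s} = 12

Final answer: 12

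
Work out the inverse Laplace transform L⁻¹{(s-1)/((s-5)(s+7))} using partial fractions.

Using partial fractions, f(t) = (4e^(5t) + 8e^(-7t))/12

Final answer: (4e^(5t) + 8e^(-7t))/12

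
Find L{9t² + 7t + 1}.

L{9t² + 7t + 1} = 9·2/s³ + 7/s² + 1/s = 18/s³ + 7/s² + 1/s

Final answer: 18/s³ + 7/s² + 1/s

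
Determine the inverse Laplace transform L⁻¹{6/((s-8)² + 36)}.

Using frequency shift, L⁻¹{6/((s-8)² + 36)} = e^(8t)·sin(6t)

Final answer: e^(8t)·sin(6t)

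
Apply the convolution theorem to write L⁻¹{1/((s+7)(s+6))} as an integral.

1/((s+7)(s+6)) = (1/(s+7))·(1/(s+6)) = L{e^(-7t)}·L{e^(-6t)}. So f(t) = e^(-7t)*e^(-6t) = ∫₀ᵗ e^(-7τ)·e^(-6(t-τ)) dτ

Final answer: ∫₀ᵗ e^(-7τ)·e^(-6(t-τ)) dτ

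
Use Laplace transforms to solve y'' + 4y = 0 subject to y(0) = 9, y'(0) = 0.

L{y''} + 4L{y} = 0. s²Y - 9s - 0 + 4Y = 0. Y(s² + 4) = 9s. Y = (9s)/(s² + 4). Inverting: y(t) = 9cos(2t)

Final answer: y(t) = 9cos(2t)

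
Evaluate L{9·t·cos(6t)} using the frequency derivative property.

L{cos(6t)} = s/(s² + 36). Derivative: d/ds[s/(s² + 36)] = [(s² + 36) - s·2s]/(s² + 36)² = (36 - s²)/(s² + 36)². So L{t·cos(6t)} = -F'(s) = (s² - 36)/(s² + 36)². Then L{9·t·cos(6t)} = 9·(s² - 36)/(s² + 36)²

Final answer: 9·(s² - 36)/(s² + 36)²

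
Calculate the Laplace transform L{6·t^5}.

L{t^n} = n!/s^(n+1), so L{t^5} = 120/s^6. Then L{6·t^5} = 6·120/s^6 = 720/s^6

Final answer: 720/s^6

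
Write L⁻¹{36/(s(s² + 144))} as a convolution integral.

36/(s(s² + 144)) = (1/s)·(36/(s² + 144)) = L{1}·L{3·sin(12t)}. So f(t) = 1*(3·sin(12t)) = ∫₀ᵗ 3·sin(12τ) dτ

Final answer: ∫₀ᵗ 3·sin(12τ) dτ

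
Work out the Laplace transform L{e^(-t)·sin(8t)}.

L{e^(at)·sin(ωt)} = ω/((s-a)² + ω²), so L{e^(-t)·sin(8t)} = 8/((s+1)² + 64)

Final answer: 8/((s+1)² + 64)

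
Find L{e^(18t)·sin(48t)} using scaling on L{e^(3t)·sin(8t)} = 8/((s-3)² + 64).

Scaling with a=6: L{e^(18t)·sin(48t)} = (1/6) · 8/((s/6-3)² + 64). Simplifying: 48/((s-18)² + 2304)

Final answer: 48/((s-18)² + 2304)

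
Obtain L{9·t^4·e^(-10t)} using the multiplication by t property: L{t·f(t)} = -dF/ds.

Using L{t^n·e^(at)} = n!/(s-a)^(n+1), L{t^4·e^(-10t)} = 24/(s+10)^5, so L{9·t^4·e^(-10t)} = 9·24/(s+10)^5 = 216/(s+10)^5

Final answer: 216/(s+10)^5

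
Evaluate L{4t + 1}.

L{4t + 1} = 4·L{t} + L{1} = 4/s² + 1/s

Final answer: 4/s² + 1/s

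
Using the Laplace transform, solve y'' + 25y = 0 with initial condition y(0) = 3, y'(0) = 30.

L{y''} + 25L{y} = 0. s²Y - 3s - 30 + 25Y = 0. Y(s² + 25) = 3s + 30. Y = (3s + 30)/(s² + 25). Inverting: y(t) = 3cos(5t) + 6sin(5t)

Final answer: y(t) = 3cos(5t) + 6sin(5t)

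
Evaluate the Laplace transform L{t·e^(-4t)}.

L{t^n·e^(at)} = n!/(s-a)^(n+1), so L{t·e^(-4t)} = 1/(s+4)^2

Final answer: 1/(s+4)^2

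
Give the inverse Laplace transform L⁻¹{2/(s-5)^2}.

L⁻¹{n!/(s-a)^(n+1)} = t^n·e^(at) with n=1, a=5. So L⁻¹{1/(s-5)^2} = t·e^(5t), and L⁻¹{2/(s-5)^2} = (2/1)·t·e^(5t) = 2·t·e^(5t)

Final answer: 2·t·e^(5t)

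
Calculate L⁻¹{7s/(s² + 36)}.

This is the form c·s/(s² + a²) with a = 6, c = 7. L⁻¹ = 7·cos(6t)

Final answer: 7·cos(6t)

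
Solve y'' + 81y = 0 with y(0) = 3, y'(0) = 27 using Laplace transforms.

L{y''} + 81L{y} = 0. s²Y - 3s - 27 + 81Y = 0. Y(s² + 81) = 3s + 27. Y = (3s + 27)/(s² + 81). Inverting: y(t) = 3cos(9t) + 3sin(9t)

Final answer: y(t) = 3cos(9t) + 3sin(9t)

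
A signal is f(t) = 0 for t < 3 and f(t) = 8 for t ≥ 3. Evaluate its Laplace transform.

f(t) = 8·u(t-3). L{u(t-3)} = e^(-3s)/s, so L{f(t)} = 8·e^(-3s)/s

Final answer: 8·e^(-3s)/s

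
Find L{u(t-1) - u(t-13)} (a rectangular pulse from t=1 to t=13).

L{u(t-a)} = e^(-as)/s. L{u(t-1) - u(t-13)} = (e^(-s) - e^(-13s))/s

Final answer: (e^(-s) - e^(-13s))/s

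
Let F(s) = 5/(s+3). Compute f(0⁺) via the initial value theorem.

f(0⁺) = lim_{s→∞} s·5/(s+3) = lim_{s→∞} 5s/(s+3) = 5

Final answer: 5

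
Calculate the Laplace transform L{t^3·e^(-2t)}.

L{t^n·e^(at)} = n!/(s-a)^(n+1), so L{t^3·e^(-2t)} = 6/(s+2)^4

Final answer: 6/(s+2)^4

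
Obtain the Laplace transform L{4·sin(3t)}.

L{sin(ωt)} = ω/(s² + ω²), so L{sin(3t)} = 3/(s² + 9). Then L{4·sin(3t)} = 4·3/(s² + 9) = 12/(s² + 9)

Final answer: 12/(s² + 9)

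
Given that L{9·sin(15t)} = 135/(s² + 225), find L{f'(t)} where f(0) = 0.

L{f'(t)} = s·F(s) - f(0) = s·135/(s² + 225) - 0 = 135s/(s² + 225)

Final answer: 135s/(s² + 225)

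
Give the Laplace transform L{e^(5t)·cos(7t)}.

L{e^(at)·cos(ωt)} = (s-a)/((s-a)² + ω²), so L{e^(5t)·cos(7t)} = (s-5)/((s-5)² + 49)

Final answer: (s-5)/((s-5)² + 49)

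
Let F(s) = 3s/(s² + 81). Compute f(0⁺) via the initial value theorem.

f(0⁺) = lim_{s→∞} s·3s/(s² + 81) = lim_{s→∞} 3s²/(s² + 81) = 3

Final answer: 3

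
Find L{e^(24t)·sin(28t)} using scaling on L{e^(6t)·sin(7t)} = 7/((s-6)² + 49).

Scaling with a=4: L{e^(24t)·sin(28t)} = (1/4) · 7/((s/4-6)² + 49). Simplifying: 28/((s-24)² + 784)

Final answer: 28/((s-24)² + 784)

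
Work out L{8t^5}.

L{t^n} = n!/s^(n+1). So L{8t^5} = 8·5!/s^6 = 960/s^6

Final answer: 960/s^6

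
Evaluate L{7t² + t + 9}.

L{7t² + t + 9} = 7·2/s³ + 1/s² + 9/s = 14/s³ + 1/s² + 9/s

Final answer: 14/s³ + 1/s² + 9/s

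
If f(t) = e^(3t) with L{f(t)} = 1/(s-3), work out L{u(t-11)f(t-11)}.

Time shift theorem: L{u(t-a)f(t-a)} = e^(-as)F(s). Here a=11, F(s) = 1/(s-3), so L{u(t-11)f(t-11)} = e^(-11s)·1/(s-3)

Final answer: e^(-11s)·1/(s-3)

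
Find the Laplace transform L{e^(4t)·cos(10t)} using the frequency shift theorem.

Frequency shift: L{e^(at)f(t)} = F(s-a). L{e^(4t)·cos(10t)} = (s-4)/((s-4)² + 100)

Final answer: (s-4)/((s-4)² + 100)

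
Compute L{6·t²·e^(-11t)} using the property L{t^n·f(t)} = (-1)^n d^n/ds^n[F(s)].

L{e^(-11t)} = 1/(s+11). d/ds[1/(s+11)] = -1/(s+11)². d²/ds²[1/(s+11)] = 2/(s+11)³. So L{t²·e^(-11t)} = (-1)² · 2/(s+11)³ = 2/(s+11)³. Then L{6·t²·e^(-11t)} = 6·2/(s+11)³ = 12/(s+11)³

Final answer: 12/(s+11)³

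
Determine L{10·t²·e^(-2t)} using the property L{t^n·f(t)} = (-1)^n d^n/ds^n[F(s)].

L{e^(-2t)} = 1/(s+2). d/ds[1/(s+2)] = -1/(s+2)². d²/ds²[1/(s+2)] = 2/(s+2)³. So L{t²·e^(-2t)} = (-1)² · 2/(s+2)³ = 2/(s+2)³. Then L{10·t²·e^(-2t)} = 10·2/(s+2)³ = 20/(s+2)³

Final answer: 20/(s+2)³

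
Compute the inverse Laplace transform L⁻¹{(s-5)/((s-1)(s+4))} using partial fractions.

Using partial fractions, f(t) = (-4e^t + 9e^(-4t))/5

Final answer: (-4e^t + 9e^(-4t))/5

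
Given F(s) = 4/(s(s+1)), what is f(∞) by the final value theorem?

f(∞) = lim_{s→0} s·4/(s(s+1)) = lim_{s→0} 4/(s+1) = 4/1 = 4

Final answer: 4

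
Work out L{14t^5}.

L{t^n} = n!/s^(n+1). So L{14t^5} = 14·5!/s^6 = 1680/s^6

Final answer: 1680/s^6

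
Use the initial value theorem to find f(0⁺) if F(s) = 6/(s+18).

f(0⁺) = lim_{s→∞} s·6/(s+18) = lim_{s→∞} 6s/(s+18) = 6

Final answer: 6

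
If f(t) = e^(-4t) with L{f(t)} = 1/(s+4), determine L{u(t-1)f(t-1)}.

Time shift theorem: L{u(t-a)f(t-a)} = e^(-as)F(s). Here a=1, F(s) = 1/(s+4), so L{u(t-1)f(t-1)} = e^(-s)·1/(s+4)

Final answer: e^(-s)·1/(s+4)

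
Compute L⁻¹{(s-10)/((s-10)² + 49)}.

Using frequency shift: L⁻¹{(s-a)/((s-a)² + b²)} = e^(at)cos(bt). Here a=10, b=7

Final answer: e^(10t)·cos(7t)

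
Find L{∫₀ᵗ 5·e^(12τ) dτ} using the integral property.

L{∫₀ᵗ f(τ)dτ} = F(s)/s with F(s) = 5/(s-12), so L{∫₀ᵗ 5·e^(12τ) dτ} = 5/(s(s-12))

Final answer: 5/(s(s-12))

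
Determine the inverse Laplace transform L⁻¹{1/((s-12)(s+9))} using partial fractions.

Decompose: A/(s-12) + B/(s+9). A = 1/21, B = -1/21. f(t) = (e^(12t) - e^(-9t))/21

Final answer: (e^(12t) - e^(-9t))/21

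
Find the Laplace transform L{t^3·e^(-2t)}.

L{t^n·e^(at)} = n!/(s-a)^(n+1), so L{t^3·e^(-2t)} = 6/(s+2)^4

Final answer: 6/(s+2)^4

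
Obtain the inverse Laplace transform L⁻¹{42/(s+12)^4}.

L⁻¹{n!/(s-a)^(n+1)} = t^n·e^(at) with n=3, a=-12. So L⁻¹{6/(s+12)^4} = t^3·e^(-12t), and L⁻¹{42/(s+12)^4} = (42/6)·t^3·e^(-12t) = 7·t^3·e^(-12t)

Final answer: 7·t^3·e^(-12t)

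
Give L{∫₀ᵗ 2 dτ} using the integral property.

L{∫₀ᵗ f(τ)dτ} = F(s)/s with f(t) = 2. F(s) = 2/s, so L{∫₀ᵗ 2 dτ} = (2/s)/s = 2/s². (Check: ∫₀ᵗ 2 dτ = 2t.)

Final answer: 2/s²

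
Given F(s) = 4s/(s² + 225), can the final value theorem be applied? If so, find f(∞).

The final value theorem requires all poles of sF(s) in the left half-plane. sF(s) = 4s²/(s² + 225) has poles at s = ±15i (imaginary axis). Theorem does NOT apply (oscillatory system).

Final answer: Not applicable (oscillatory)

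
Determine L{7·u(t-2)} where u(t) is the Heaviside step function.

L{u(t-a)} = e^(-as)/s. Here a=2, so L{u(t-2)} = e^(-2s)/s, and L{7·u(t-2)} = 7·e^(-2s)/s

Final answer: 7·e^(-2s)/s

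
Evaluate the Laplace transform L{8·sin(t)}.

L{sin(ωt)} = ω/(s² + ω²), so L{sin(t)} = 1/(s² + 1). Then L{8·sin(t)} = 8·1/(s² + 1) = 8/(s² + 1)

Final answer: 8/(s² + 1)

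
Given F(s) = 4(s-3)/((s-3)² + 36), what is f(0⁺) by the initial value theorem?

f(0⁺) = lim_{s→∞} sF(s) = lim_{s→∞} 4s(s-3)/((s-3)² + 36) = 4

Final answer: 4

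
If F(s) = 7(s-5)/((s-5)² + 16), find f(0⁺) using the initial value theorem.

f(0⁺) = lim_{s→∞} sF(s) = lim_{s→∞} 7s(s-5)/((s-5)² + 16) = 7

Final answer: 7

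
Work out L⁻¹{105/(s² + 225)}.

This is the form c·a/(s² + a²) with a = 15, c = 7. L⁻¹ = 7·sin(15t)

Final answer: 7·sin(15t)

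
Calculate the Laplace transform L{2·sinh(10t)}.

L{sinh(ωt)} = ω/(s² - ω²), so L{sinh(10t)} = 10/(s² - 100). Then L{2·sinh(10t)} = 2·10/(s² - 100) = 20/(s² - 100)

Final answer: 20/(s² - 100)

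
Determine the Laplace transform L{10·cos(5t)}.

L{cos(ωt)} = s/(s² + ω²), so L{cos(5t)} = s/(s² + 25). Then L{10·cos(5t)} = 10·s/(s² + 25) = 10s/(s² + 25)

Final answer: 10s/(s² + 25)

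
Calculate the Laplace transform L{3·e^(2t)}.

L{e^(at)} = 1/(s-a), so L{e^(2t)} = 1/(s-2). Then L{3·e^(2t)} = 3/(s-2)

Final answer: 3/(s-2)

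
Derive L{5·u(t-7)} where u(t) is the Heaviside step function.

L{u(t-a)} = e^(-as)/s. Here a=7, so L{u(t-7)} = e^(-7s)/s, and L{5·u(t-7)} = 5·e^(-7s)/s

Final answer: 5·e^(-7s)/s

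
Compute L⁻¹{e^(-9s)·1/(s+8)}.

L⁻¹{1/(s+8)} = e^(-8t). By the time shift theorem, L⁻¹{e^(-as)F(s)} = u(t-a)f(t-a) with a=9, so L⁻¹{e^(-9s)·1/(s+8)} = u(t-9)·e^(-8(t-9))

Final answer: u(t-9)·e^(-8(t-9))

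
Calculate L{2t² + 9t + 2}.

L{2t² + 9t + 2} = 2·2/s³ + 9/s² + 2/s = 4/s³ + 9/s² + 2/s

Final answer: 4/s³ + 9/s² + 2/s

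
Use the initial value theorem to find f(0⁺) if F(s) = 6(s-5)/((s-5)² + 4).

f(0⁺) = lim_{s→∞} sF(s) = lim_{s→∞} 6s(s-5)/((s-5)² + 4) = 6

Final answer: 6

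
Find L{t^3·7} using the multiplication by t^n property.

L{7} = 7/s. d^1/ds^1[1/s] = -1/s². d^2/ds^2[1/s] = 2/s^3. d^3/ds^3[1/s] = -6/s^4. So L{t^3} = (-1)^{3}·-6/s^4 = 6/s^4. Then L{t^3·7} = 7·6/s^4 = 42/s^4

Final answer: 42/s^4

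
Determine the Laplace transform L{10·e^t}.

L{e^(at)} = 1/(s-a), so L{e^t} = 1/(s-1). Then L{10·e^t} = 10/(s-1)

Final answer: 10/(s-1)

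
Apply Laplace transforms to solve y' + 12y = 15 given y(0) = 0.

sY + 12Y = 15/s. Y = 15/(s(s+12)). Partial fractions: Y = 5/4/s - 5/4/(s+12)

Final answer: y(t) = 5/4(1 - e^(-12t))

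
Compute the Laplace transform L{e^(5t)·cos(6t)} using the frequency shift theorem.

Frequency shift: L{e^(at)f(t)} = F(s-a). L{e^(5t)·cos(6t)} = (s-5)/((s-5)² + 36)

Final answer: (s-5)/((s-5)² + 36)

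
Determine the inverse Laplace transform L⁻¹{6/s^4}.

L⁻¹{n!/s^(n+1)} = t^n with n=3. So L⁻¹{6/s^4} = t^3

Final answer: t^3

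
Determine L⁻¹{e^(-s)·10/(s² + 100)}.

L⁻¹{10/(s² + 100)} = sin(10t). By the time shift theorem, L⁻¹{e^(-as)F(s)} = u(t-a)f(t-a) with a=1, so L⁻¹{e^(-s)·10/(s² + 100)} = u(t-1)·sin(10(t-1))

Final answer: u(t-1)·sin(10(t-1))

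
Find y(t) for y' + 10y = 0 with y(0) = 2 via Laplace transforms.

L{y'} + 10L{y} = 0. sY - 2 + 10Y = 0. Y(s+10) = 2. Y = 2/(s+10)

Final answer: y(t) = 2e^(-10t)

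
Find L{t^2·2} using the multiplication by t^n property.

L{2} = 2/s. d^1/ds^1[1/s] = -1/s². d^2/ds^2[1/s] = 2/s^3. So L{t^2} = (-1)^{2}·2/s^3 = 2/s^3. Then L{t^2·2} = 2·2/s^3 = 4/s^3

Final answer: 4/s^3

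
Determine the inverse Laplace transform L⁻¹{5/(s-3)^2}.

L⁻¹{n!/(s-a)^(n+1)} = t^n·e^(at) with n=1, a=3. So L⁻¹{1/(s-3)^2} = t·e^(3t), and L⁻¹{5/(s-3)^2} = (5/1)·t·e^(3t) = 5·t·e^(3t)

Final answer: 5·t·e^(3t)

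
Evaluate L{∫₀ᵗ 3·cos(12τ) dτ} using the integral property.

L{∫₀ᵗ f(τ)dτ} = F(s)/s with F(s) = 3s/(s² + 144), so the result is (3s/(s² + 144))/s = 3/(s² + 144)

Final answer: 3/(s² + 144)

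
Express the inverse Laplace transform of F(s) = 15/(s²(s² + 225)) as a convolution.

15/(s²(s² + 225)) = (1/s²)·(15/(s² + 225)) = L{t}·L{sin(15t)}. So f(t) = t*(sin(15t)) = ∫₀ᵗ τ·sin(15(t-τ)) dτ

Final answer: ∫₀ᵗ τ·sin(15(t-τ)) dτ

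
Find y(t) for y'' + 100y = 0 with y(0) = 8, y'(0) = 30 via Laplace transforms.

L{y''} + 100L{y} = 0. s²Y - 8s - 30 + 100Y = 0. Y(s² + 100) = 8s + 30. Y = (8s + 30)/(s² + 100). Inverting: y(t) = 8cos(10t) + 3sin(10t)

Final answer: y(t) = 8cos(10t) + 3sin(10t)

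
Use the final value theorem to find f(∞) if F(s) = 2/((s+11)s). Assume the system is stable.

f(∞) = lim_{s→0} sF(s) = lim_{s→0} 2/(s+11) = 2/11

Final answer: 2/11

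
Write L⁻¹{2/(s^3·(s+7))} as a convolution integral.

2/(s^3·(s+7)) = (2/s^3)·(1/(s+7)) = L{t^2}·L{e^(-7t)}. So f(t) = t^2*e^(-7t) = ∫₀ᵗ τ^2·e^(-7(t-τ)) dτ

Final answer: ∫₀ᵗ τ^2·e^(-7(t-τ)) dτ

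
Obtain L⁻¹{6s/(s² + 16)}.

This is the form c·s/(s² + a²) with a = 4, c = 6. L⁻¹ = 6·cos(4t)

Final answer: 6·cos(4t)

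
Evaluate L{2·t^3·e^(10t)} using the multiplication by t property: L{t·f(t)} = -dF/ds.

Using L{t^n·e^(at)} = n!/(s-a)^(n+1), L{t^3·e^(10t)} = 6/(s-10)^4, so L{2·t^3·e^(10t)} = 2·6/(s-10)^4 = 12/(s-10)^4

Final answer: 12/(s-10)^4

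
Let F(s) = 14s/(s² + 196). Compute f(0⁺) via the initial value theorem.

f(0⁺) = lim_{s→∞} s·14s/(s² + 196) = lim_{s→∞} 14s²/(s² + 196) = 14

Final answer: 14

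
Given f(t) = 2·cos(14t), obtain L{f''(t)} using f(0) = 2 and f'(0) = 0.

F(s) = 2s/(s² + 196). L{f''(t)} = s²F(s) - sf(0) - f'(0) = 2s³/(s² + 196) - 2s = (2s³ - 2s(s² + 196))/(s² + 196) = -392s/(s² + 196)

Final answer: -392s/(s² + 196)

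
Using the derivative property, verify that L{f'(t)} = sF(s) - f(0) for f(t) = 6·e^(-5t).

f'(t) = -30e^(-5t). Direct: L{f'(t)} = -30/(s+5). Property: s·6/(s+5) - 6 = (6s - 6(s+5))/(s+5) = -30/(s+5). ✓

Final answer: -30/(s+5)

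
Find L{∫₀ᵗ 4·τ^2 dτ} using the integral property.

L{∫₀ᵗ f(τ)dτ} = F(s)/s with f(t) = 4t^2. F(s) = 8/s^3, so L{∫₀ᵗ 4·τ^2 dτ} = (8/s^3)/s = 8/s^4. (Check: ∫₀ᵗ 4·τ^2 dτ = 4t^3/3.)

Final answer: 8/s^4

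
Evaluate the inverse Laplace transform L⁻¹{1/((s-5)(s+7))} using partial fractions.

Decompose: A/(s-5) + B/(s+7). A = 1/12, B = -1/12. f(t) = (e^(5t) - e^(-7t))/12

Final answer: (e^(5t) - e^(-7t))/12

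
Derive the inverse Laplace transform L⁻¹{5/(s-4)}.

L⁻¹{1/(s-a)} = e^(at), so L⁻¹{1/(s-4)} = e^(4t), and L⁻¹{5/(s-4)} = 5·e^(4t)

Final answer: 5·e^(4t)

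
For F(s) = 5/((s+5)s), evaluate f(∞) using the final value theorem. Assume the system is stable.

f(∞) = lim_{s→0} sF(s) = lim_{s→0} 5/(s+5) = 1

Final answer: 1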